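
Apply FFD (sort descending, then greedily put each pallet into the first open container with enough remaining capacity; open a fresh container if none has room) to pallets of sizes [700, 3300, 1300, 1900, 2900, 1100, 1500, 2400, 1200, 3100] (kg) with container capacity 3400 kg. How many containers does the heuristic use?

Sorted descending: 3300, 3100, 2900, 2400, 1900, 1500, 1300, 1200, 1100, 700.
  3300 → container 1 (new)  [load 3300/3400]
  3100 → container 2 (new)  [load 3100/3400]
  2900 → container 3 (new)  [load 2900/3400]
  2400 → container 4 (new)  [load 2400/3400]
  1900 → container 5 (new)  [load 1900/3400]
  1500 → container 5  [load 3400/3400]
  1300 → container 6 (new)  [load 1300/3400]
  1200 → container 6  [load 2500/3400]
  1100 → container 7 (new)  [load 1100/3400]
  700 → container 4  [load 3100/3400]
7 containers opened.

7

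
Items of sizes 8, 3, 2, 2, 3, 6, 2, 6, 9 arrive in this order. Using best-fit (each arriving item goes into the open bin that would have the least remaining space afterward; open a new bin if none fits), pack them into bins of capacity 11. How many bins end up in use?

  8 → bin 1 (new)  [load 8/11]
  3 → bin 1  [load 11/11]
  2 → bin 2 (new)  [load 2/11]
  2 → bin 2  [load 4/11]
  3 → bin 2  [load 7/11]
  6 → bin 3 (new)  [load 6/11]
  2 → bin 2  [load 9/11]
  6 → bin 4 (new)  [load 6/11]
  9 → bin 5 (new)  [load 9/11]
5 bins opened.

5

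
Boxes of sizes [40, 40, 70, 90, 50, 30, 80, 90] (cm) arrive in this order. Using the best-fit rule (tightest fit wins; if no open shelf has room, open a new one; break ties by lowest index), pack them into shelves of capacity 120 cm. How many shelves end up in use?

  40 → shelf 1 (new)  [load 40/120]
  40 → shelf 1  [load 80/120]
  70 → shelf 2 (new)  [load 70/120]
  90 → shelf 3 (new)  [load 90/120]
  50 → shelf 2  [load 120/120]
  30 → shelf 3  [load 120/120]
  80 → shelf 4 (new)  [load 80/120]
  90 → shelf 5 (new)  [load 90/120]
5 shelves opened.

5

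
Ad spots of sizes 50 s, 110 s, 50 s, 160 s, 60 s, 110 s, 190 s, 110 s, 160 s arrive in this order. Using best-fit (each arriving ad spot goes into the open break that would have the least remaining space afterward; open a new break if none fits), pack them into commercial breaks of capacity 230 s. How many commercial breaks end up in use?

5

  50 → break 1 (new)  [load 50/230]
  110 → break 1  [load 160/230]
  50 → break 1  [load 210/230]
  160 → break 2 (new)  [load 160/230]
  60 → break 2  [load 220/230]
  110 → break 3 (new)  [load 110/230]
  190 → break 4 (new)  [load 190/230]
  110 → break 3  [load 220/230]
  160 → break 5 (new)  [load 160/230]
5 commercial breaks opened.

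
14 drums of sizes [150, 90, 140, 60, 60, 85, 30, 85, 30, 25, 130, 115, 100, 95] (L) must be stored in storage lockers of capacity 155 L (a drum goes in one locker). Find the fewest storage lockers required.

9

Total = 150 + 140 + 130 + 115 + 100 + 95 + 90 + 85 + 85 + 60 + 60 + 30 + 30 + 25 = 1195 L.
Lower bound: ⌈1195/155⌉ = 8 storage lockers.
Also, 9 drums each exceed 155/2 L, and no two of those can share a locker, so at least 9 storage lockers are needed.
A packing using 9 storage lockers:
  locker 1: 150 = 150
  locker 2: 140 = 140
  locker 3: 130 + 25 = 155
  locker 4: 115 + 30 = 145
  locker 5: 100 + 30 = 130
  locker 6: 95 + 60 = 155
  locker 7: 90 + 60 = 150
  locker 8: 85 = 85
  locker 9: 85 = 85
This matches the lower bound, so 9 is optimal.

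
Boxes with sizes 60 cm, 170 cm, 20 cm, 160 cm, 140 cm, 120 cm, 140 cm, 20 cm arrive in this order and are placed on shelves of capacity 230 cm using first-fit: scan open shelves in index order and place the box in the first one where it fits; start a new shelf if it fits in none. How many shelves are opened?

5

  60 → shelf 1 (new)  [load 60/230]
  170 → shelf 1  [load 230/230]
  20 → shelf 2 (new)  [load 20/230]
  160 → shelf 2  [load 180/230]
  140 → shelf 3 (new)  [load 140/230]
  120 → shelf 4 (new)  [load 120/230]
  140 → shelf 5 (new)  [load 140/230]
  20 → shelf 2  [load 200/230]
5 shelves opened.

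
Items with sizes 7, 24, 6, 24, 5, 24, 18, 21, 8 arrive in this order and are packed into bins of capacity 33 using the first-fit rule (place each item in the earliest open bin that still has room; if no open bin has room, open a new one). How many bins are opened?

  7 → bin 1 (new)  [load 7/33]
  24 → bin 1  [load 31/33]
  6 → bin 2 (new)  [load 6/33]
  24 → bin 2  [load 30/33]
  5 → bin 3 (new)  [load 5/33]
  24 → bin 3  [load 29/33]
  18 → bin 4 (new)  [load 18/33]
  21 → bin 5 (new)  [load 21/33]
  8 → bin 4  [load 26/33]
5 bins opened.

5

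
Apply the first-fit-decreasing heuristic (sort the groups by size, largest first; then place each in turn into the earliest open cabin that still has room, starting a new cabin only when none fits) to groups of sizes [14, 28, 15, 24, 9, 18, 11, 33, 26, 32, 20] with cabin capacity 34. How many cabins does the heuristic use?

8

Sorted descending: 33, 32, 28, 26, 24, 20, 18, 15, 14, 11, 9.
  33 → cabin 1 (new)  [load 33/34]
  32 → cabin 2 (new)  [load 32/34]
  28 → cabin 3 (new)  [load 28/34]
  26 → cabin 4 (new)  [load 26/34]
  24 → cabin 5 (new)  [load 24/34]
  20 → cabin 6 (new)  [load 20/34]
  18 → cabin 7 (new)  [load 18/34]
  15 → cabin 7  [load 33/34]
  14 → cabin 6  [load 34/34]
  11 → cabin 8 (new)  [load 11/34]
  9 → cabin 5  [load 33/34]
8 cabins opened.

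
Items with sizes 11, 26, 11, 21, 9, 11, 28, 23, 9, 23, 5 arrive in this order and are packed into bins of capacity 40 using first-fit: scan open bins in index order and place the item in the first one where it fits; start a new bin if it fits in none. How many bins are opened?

6

  11 → bin 1 (new)  [load 11/40]
  26 → bin 1  [load 37/40]
  11 → bin 2 (new)  [load 11/40]
  21 → bin 2  [load 32/40]
  9 → bin 3 (new)  [load 9/40]
  11 → bin 3  [load 20/40]
  28 → bin 4 (new)  [load 28/40]
  23 → bin 5 (new)  [load 23/40]
  9 → bin 3  [load 29/40]
  23 → bin 6 (new)  [load 23/40]
  5 → bin 2  [load 37/40]
6 bins opened.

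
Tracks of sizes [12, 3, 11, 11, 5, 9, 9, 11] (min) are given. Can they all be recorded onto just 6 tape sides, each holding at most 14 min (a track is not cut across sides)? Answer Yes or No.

Yes

A valid assignment using 6 tape sides:
  side 1: 12 = 12
  side 2: 11 + 3 = 14
  side 3: 11 = 11
  side 4: 11 = 11
  side 5: 9 + 5 = 14
  side 6: 9 = 9
Every load is within 14 min, so 6 tape sides suffice.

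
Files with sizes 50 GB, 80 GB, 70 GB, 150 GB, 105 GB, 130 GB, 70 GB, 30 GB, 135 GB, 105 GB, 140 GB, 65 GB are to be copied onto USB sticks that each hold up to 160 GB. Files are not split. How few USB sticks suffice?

Total = 150 + 140 + 135 + 130 + 105 + 105 + 80 + 70 + 70 + 65 + 50 + 30 = 1130 GB.
Lower bound: ⌈1130/160⌉ = 8 USB sticks.
A packing using 8 USB sticks:
  USB stick 1: 150 = 150
  USB stick 2: 140 = 140
  USB stick 3: 135 = 135
  USB stick 4: 130 + 30 = 160
  USB stick 5: 105 + 50 = 155
  USB stick 6: 105 = 105
  USB stick 7: 80 + 70 = 150
  USB stick 8: 70 + 65 = 135
This matches the lower bound, so 8 is optimal.

8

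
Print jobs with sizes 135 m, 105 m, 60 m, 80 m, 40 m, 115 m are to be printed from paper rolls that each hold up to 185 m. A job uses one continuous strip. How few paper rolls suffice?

3

Total = 135 + 115 + 105 + 80 + 60 + 40 = 535 m.
Lower bound: ⌈535/185⌉ = 3 paper rolls.
A packing using 3 paper rolls:
  roll 1: 135 + 40 = 175
  roll 2: 115 + 60 = 175
  roll 3: 105 + 80 = 185
This matches the lower bound, so 3 is optimal.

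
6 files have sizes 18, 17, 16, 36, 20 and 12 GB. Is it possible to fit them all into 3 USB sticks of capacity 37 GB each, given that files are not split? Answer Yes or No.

No

Total = 119 GB; ⌈119/37⌉ = 4.
At least 4 USB sticks are required, but only 3 are allowed.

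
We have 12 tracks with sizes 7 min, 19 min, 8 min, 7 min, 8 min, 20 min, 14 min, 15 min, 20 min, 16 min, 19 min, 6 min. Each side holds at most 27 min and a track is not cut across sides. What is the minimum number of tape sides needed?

Total = 20 + 20 + 19 + 19 + 16 + 15 + 14 + 8 + 8 + 7 + 7 + 6 = 159 min.
Lower bound: ⌈159/27⌉ = 6 tape sides.
Also, 7 tracks each exceed 27/2 min, and no two of those can share a side, so at least 7 tape sides are needed.
A packing using 7 tape sides:
  side 1: 20 + 7 = 27
  side 2: 20 + 7 = 27
  side 3: 19 + 8 = 27
  side 4: 19 + 8 = 27
  side 5: 16 + 6 = 22
  side 6: 15 = 15
  side 7: 14 = 14
This matches the lower bound, so 7 is optimal.

7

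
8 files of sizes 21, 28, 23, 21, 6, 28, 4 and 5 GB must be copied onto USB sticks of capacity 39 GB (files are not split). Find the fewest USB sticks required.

5

Total = 28 + 28 + 23 + 21 + 21 + 6 + 5 + 4 = 136 GB.
Lower bound: ⌈136/39⌉ = 4 USB sticks.
Also, 5 files each exceed 39/2 GB, and no two of those can share a USB stick, so at least 5 USB sticks are needed.
A packing using 5 USB sticks:
  USB stick 1: 28 + 6 + 5 = 39
  USB stick 2: 28 + 4 = 32
  USB stick 3: 23 = 23
  USB stick 4: 21 = 21
  USB stick 5: 21 = 21
This matches the lower bound, so 5 is optimal.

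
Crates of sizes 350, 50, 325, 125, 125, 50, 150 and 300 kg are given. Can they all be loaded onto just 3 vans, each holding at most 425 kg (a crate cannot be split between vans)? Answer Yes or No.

Total = 1475 kg; ⌈1475/425⌉ = 4.
At least 4 vans are required, but only 3 are allowed.

No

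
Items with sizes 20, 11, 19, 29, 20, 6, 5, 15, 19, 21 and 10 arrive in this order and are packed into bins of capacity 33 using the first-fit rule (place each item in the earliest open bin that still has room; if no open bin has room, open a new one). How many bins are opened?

7

  20 → bin 1 (new)  [load 20/33]
  11 → bin 1  [load 31/33]
  19 → bin 2 (new)  [load 19/33]
  29 → bin 3 (new)  [load 29/33]
  20 → bin 4 (new)  [load 20/33]
  6 → bin 2  [load 25/33]
  5 → bin 2  [load 30/33]
  15 → bin 5 (new)  [load 15/33]
  19 → bin 6 (new)  [load 19/33]
  21 → bin 7 (new)  [load 21/33]
  10 → bin 4  [load 30/33]
7 bins opened.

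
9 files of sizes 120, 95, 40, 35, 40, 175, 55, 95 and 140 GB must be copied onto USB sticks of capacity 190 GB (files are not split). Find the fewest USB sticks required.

5

Total = 175 + 140 + 120 + 95 + 95 + 55 + 40 + 40 + 35 = 795 GB.
Lower bound: ⌈795/190⌉ = 5 USB sticks.
A packing using 5 USB sticks:
  USB stick 1: 175 = 175
  USB stick 2: 140 + 40 = 180
  USB stick 3: 120 + 55 = 175
  USB stick 4: 95 + 95 = 190
  USB stick 5: 40 + 35 = 75
This matches the lower bound, so 5 is optimal.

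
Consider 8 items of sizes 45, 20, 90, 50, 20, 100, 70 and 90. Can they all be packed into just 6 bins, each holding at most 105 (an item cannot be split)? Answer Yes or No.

A valid assignment using 6 bins:
  bin 1: 100 = 100
  bin 2: 90 = 90
  bin 3: 90 = 90
  bin 4: 70 + 20 = 90
  bin 5: 50 + 45 = 95
  bin 6: 20 = 20
Every load is within 105, so 6 bins suffice.

Yes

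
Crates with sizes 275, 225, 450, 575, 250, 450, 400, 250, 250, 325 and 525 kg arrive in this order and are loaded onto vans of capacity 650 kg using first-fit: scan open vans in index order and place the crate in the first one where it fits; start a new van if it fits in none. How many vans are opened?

  275 → van 1 (new)  [load 275/650]
  225 → van 1  [load 500/650]
  450 → van 2 (new)  [load 450/650]
  575 → van 3 (new)  [load 575/650]
  250 → van 4 (new)  [load 250/650]
  450 → van 5 (new)  [load 450/650]
  400 → van 4  [load 650/650]
  250 → van 6 (new)  [load 250/650]
  250 → van 6  [load 500/650]
  325 → van 7 (new)  [load 325/650]
  525 → van 8 (new)  [load 525/650]
8 vans opened.

8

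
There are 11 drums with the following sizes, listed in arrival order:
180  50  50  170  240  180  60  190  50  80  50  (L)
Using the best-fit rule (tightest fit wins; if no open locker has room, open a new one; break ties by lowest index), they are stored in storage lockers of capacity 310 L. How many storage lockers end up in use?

5

  180 → locker 1 (new)  [load 180/310]
  50 → locker 1  [load 230/310]
  50 → locker 1  [load 280/310]
  170 → locker 2 (new)  [load 170/310]
  240 → locker 3 (new)  [load 240/310]
  180 → locker 4 (new)  [load 180/310]
  60 → locker 3  [load 300/310]
  190 → locker 5 (new)  [load 190/310]
  50 → locker 5  [load 240/310]
  80 → locker 4  [load 260/310]
  50 → locker 4  [load 310/310]
5 storage lockers opened.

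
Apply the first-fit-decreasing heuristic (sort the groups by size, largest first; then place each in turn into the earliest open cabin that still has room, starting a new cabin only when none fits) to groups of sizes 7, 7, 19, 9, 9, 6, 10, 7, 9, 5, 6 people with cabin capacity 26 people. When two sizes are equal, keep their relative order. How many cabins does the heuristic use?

4

Sorted descending: 19, 10, 9, 9, 9, 7, 7, 7, 6, 6, 5.
  19 → cabin 1 (new)  [load 19/26]
  10 → cabin 2 (new)  [load 10/26]
  9 → cabin 2  [load 19/26]
  9 → cabin 3 (new)  [load 9/26]
  9 → cabin 3  [load 18/26]
  7 → cabin 1  [load 26/26]
  7 → cabin 2  [load 26/26]
  7 → cabin 3  [load 25/26]
  6 → cabin 4 (new)  [load 6/26]
  6 → cabin 4  [load 12/26]
  5 → cabin 4  [load 17/26]
4 cabins opened.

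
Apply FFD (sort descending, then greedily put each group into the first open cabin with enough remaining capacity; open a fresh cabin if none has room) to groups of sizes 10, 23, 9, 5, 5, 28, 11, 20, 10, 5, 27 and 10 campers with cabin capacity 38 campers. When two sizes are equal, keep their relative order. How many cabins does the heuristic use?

Sorted descending: 28, 27, 23, 20, 11, 10, 10, 10, 9, 5, 5, 5.
  28 → cabin 1 (new)  [load 28/38]
  27 → cabin 2 (new)  [load 27/38]
  23 → cabin 3 (new)  [load 23/38]
  20 → cabin 4 (new)  [load 20/38]
  11 → cabin 2  [load 38/38]
  10 → cabin 1  [load 38/38]
  10 → cabin 3  [load 33/38]
  10 → cabin 4  [load 30/38]
  9 → cabin 5 (new)  [load 9/38]
  5 → cabin 3  [load 38/38]
  5 → cabin 4  [load 35/38]
  5 → cabin 5  [load 14/38]
5 cabins opened.

5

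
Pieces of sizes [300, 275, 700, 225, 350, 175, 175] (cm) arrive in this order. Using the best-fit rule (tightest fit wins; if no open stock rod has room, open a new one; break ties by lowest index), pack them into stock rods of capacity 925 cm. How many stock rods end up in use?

3

  300 → stock rod 1 (new)  [load 300/925]
  275 → stock rod 1  [load 575/925]
  700 → stock rod 2 (new)  [load 700/925]
  225 → stock rod 2  [load 925/925]
  350 → stock rod 1  [load 925/925]
  175 → stock rod 3 (new)  [load 175/925]
  175 → stock rod 3  [load 350/925]
3 stock rods opened.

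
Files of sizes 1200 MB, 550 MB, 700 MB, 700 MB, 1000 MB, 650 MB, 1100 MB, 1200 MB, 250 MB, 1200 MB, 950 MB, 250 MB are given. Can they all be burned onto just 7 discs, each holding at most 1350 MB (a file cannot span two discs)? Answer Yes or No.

No

Total = 9750 MB; ⌈9750/1350⌉ = 8.
At least 8 discs are required, but only 7 are allowed.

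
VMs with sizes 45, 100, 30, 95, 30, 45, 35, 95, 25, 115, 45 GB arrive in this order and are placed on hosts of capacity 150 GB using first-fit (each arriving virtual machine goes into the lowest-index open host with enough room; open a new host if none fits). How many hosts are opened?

  45 → host 1 (new)  [load 45/150]
  100 → host 1  [load 145/150]
  30 → host 2 (new)  [load 30/150]
  95 → host 2  [load 125/150]
  30 → host 3 (new)  [load 30/150]
  45 → host 3  [load 75/150]
  35 → host 3  [load 110/150]
  95 → host 4 (new)  [load 95/150]
  25 → host 2  [load 150/150]
  115 → host 5 (new)  [load 115/150]
  45 → host 4  [load 140/150]
5 hosts opened.

5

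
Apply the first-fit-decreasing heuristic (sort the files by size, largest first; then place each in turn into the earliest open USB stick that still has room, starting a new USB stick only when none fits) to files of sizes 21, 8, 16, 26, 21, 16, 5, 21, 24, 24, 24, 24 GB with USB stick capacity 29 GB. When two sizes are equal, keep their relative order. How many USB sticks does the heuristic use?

Sorted descending: 26, 24, 24, 24, 24, 21, 21, 21, 16, 16, 8, 5.
  26 → USB stick 1 (new)  [load 26/29]
  24 → USB stick 2 (new)  [load 24/29]
  24 → USB stick 3 (new)  [load 24/29]
  24 → USB stick 4 (new)  [load 24/29]
  24 → USB stick 5 (new)  [load 24/29]
  21 → USB stick 6 (new)  [load 21/29]
  21 → USB stick 7 (new)  [load 21/29]
  21 → USB stick 8 (new)  [load 21/29]
  16 → USB stick 9 (new)  [load 16/29]
  16 → USB stick 10 (new)  [load 16/29]
  8 → USB stick 6  [load 29/29]
  5 → USB stick 2  [load 29/29]
10 USB sticks opened.

10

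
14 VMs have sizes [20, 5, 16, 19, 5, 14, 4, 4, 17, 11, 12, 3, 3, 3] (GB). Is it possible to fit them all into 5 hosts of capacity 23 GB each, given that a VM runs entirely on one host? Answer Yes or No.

Total = 136 GB; ⌈136/23⌉ = 6.
At least 6 hosts are required, but only 5 are allowed.

No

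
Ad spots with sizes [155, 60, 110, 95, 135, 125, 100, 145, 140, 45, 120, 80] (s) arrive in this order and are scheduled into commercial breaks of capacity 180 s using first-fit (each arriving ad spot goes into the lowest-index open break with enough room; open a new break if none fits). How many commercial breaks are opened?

9

  155 → break 1 (new)  [load 155/180]
  60 → break 2 (new)  [load 60/180]
  110 → break 2  [load 170/180]
  95 → break 3 (new)  [load 95/180]
  135 → break 4 (new)  [load 135/180]
  125 → break 5 (new)  [load 125/180]
  100 → break 6 (new)  [load 100/180]
  145 → break 7 (new)  [load 145/180]
  140 → break 8 (new)  [load 140/180]
  45 → break 3  [load 140/180]
  120 → break 9 (new)  [load 120/180]
  80 → break 6  [load 180/180]
9 commercial breaks opened.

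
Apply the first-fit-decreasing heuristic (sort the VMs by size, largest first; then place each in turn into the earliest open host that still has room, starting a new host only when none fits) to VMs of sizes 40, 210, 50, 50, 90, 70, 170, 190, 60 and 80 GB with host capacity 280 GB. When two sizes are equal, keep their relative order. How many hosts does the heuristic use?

Sorted descending: 210, 190, 170, 90, 80, 70, 60, 50, 50, 40.
  210 → host 1 (new)  [load 210/280]
  190 → host 2 (new)  [load 190/280]
  170 → host 3 (new)  [load 170/280]
  90 → host 2  [load 280/280]
  80 → host 3  [load 250/280]
  70 → host 1  [load 280/280]
  60 → host 4 (new)  [load 60/280]
  50 → host 4  [load 110/280]
  50 → host 4  [load 160/280]
  40 → host 4  [load 200/280]
4 hosts opened.

4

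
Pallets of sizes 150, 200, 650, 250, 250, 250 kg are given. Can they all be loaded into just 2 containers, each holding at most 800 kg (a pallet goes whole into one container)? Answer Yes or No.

Total = 1750 kg; ⌈1750/800⌉ = 3.
At least 3 containers are required, but only 2 are allowed.

No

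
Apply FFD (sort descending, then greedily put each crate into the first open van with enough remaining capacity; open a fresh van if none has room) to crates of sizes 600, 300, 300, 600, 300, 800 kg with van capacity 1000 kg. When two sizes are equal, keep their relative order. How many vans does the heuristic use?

4

Sorted descending: 800, 600, 600, 300, 300, 300.
  800 → van 1 (new)  [load 800/1000]
  600 → van 2 (new)  [load 600/1000]
  600 → van 3 (new)  [load 600/1000]
  300 → van 2  [load 900/1000]
  300 → van 3  [load 900/1000]
  300 → van 4 (new)  [load 300/1000]
4 vans opened.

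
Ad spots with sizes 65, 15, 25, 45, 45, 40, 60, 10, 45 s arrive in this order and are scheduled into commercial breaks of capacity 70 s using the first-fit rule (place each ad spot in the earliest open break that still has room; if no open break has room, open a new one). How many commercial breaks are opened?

  65 → break 1 (new)  [load 65/70]
  15 → break 2 (new)  [load 15/70]
  25 → break 2  [load 40/70]
  45 → break 3 (new)  [load 45/70]
  45 → break 4 (new)  [load 45/70]
  40 → break 5 (new)  [load 40/70]
  60 → break 6 (new)  [load 60/70]
  10 → break 2  [load 50/70]
  45 → break 7 (new)  [load 45/70]
7 commercial breaks opened.

7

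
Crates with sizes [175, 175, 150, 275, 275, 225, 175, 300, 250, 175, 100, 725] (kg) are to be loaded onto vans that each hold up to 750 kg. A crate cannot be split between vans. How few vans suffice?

Total = 725 + 300 + 275 + 275 + 250 + 225 + 175 + 175 + 175 + 175 + 150 + 100 = 3000 kg.
Lower bound: ⌈3000/750⌉ = 4 vans.
A packing using 5 vans:
  van 1: 725 = 725
  van 2: 300 + 275 + 175 = 750
  van 3: 275 + 250 + 225 = 750
  van 4: 175 + 175 + 175 + 150 = 675
  van 5: 100 = 100
No arrangement into 4 vans stays within capacity, so 5 is optimal.

5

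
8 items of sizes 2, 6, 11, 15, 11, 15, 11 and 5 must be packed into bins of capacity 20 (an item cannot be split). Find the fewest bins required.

Total = 15 + 15 + 11 + 11 + 11 + 6 + 5 + 2 = 76.
Lower bound: ⌈76/20⌉ = 4 bins.
Also, 5 items each exceed 10, and no two of those can share a bin, so at least 5 bins are needed.
A packing using 5 bins:
  bin 1: 15 + 5 = 20
  bin 2: 15 + 2 = 17
  bin 3: 11 + 6 = 17
  bin 4: 11 = 11
  bin 5: 11 = 11
This matches the lower bound, so 5 is optimal.

5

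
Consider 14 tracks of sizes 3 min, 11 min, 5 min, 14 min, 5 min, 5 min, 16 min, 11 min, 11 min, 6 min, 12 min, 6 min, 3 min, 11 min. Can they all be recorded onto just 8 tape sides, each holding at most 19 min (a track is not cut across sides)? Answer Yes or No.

Yes

A valid assignment using 7 tape sides:
  side 1: 16 + 3 = 19
  side 2: 14 + 5 = 19
  side 3: 12 + 6 = 18
  side 4: 11 + 6 = 17
  side 5: 11 + 5 + 3 = 19
  side 6: 11 + 5 = 16
  side 7: 11 = 11
That uses only 7 ≤ 8, so 8 tape sides are enough.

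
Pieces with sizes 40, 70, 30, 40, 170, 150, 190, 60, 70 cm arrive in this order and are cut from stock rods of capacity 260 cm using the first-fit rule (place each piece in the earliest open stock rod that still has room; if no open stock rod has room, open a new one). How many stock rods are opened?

4

  40 → stock rod 1 (new)  [load 40/260]
  70 → stock rod 1  [load 110/260]
  30 → stock rod 1  [load 140/260]
  40 → stock rod 1  [load 180/260]
  170 → stock rod 2 (new)  [load 170/260]
  150 → stock rod 3 (new)  [load 150/260]
  190 → stock rod 4 (new)  [load 190/260]
  60 → stock rod 1  [load 240/260]
  70 → stock rod 2  [load 240/260]
4 stock rods opened.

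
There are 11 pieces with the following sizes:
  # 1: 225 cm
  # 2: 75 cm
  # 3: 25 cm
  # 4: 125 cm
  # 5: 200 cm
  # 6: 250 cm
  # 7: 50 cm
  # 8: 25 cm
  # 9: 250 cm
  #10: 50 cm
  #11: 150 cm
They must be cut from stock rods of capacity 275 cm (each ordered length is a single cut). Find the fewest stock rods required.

6

Total = 250 + 250 + 225 + 200 + 150 + 125 + 75 + 50 + 50 + 25 + 25 = 1425 cm.
Lower bound: ⌈1425/275⌉ = 6 stock rods.
A packing using 6 stock rods:
  stock rod 1: 250 + 25 = 275
  stock rod 2: 250 + 25 = 275
  stock rod 3: 225 + 50 = 275
  stock rod 4: 200 + 75 = 275
  stock rod 5: 150 + 125 = 275
  stock rod 6: 50 = 50
This matches the lower bound, so 6 is optimal.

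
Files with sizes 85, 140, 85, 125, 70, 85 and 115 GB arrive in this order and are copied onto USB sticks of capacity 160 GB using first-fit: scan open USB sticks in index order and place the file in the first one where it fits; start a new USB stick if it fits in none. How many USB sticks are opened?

  85 → USB stick 1 (new)  [load 85/160]
  140 → USB stick 2 (new)  [load 140/160]
  85 → USB stick 3 (new)  [load 85/160]
  125 → USB stick 4 (new)  [load 125/160]
  70 → USB stick 1  [load 155/160]
  85 → USB stick 5 (new)  [load 85/160]
  115 → USB stick 6 (new)  [load 115/160]
6 USB sticks opened.

6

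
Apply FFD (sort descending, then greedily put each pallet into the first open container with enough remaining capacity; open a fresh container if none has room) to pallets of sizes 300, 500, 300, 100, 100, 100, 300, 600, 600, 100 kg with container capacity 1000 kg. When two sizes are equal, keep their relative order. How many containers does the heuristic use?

Sorted descending: 600, 600, 500, 300, 300, 300, 100, 100, 100, 100.
  600 → container 1 (new)  [load 600/1000]
  600 → container 2 (new)  [load 600/1000]
  500 → container 3 (new)  [load 500/1000]
  300 → container 1  [load 900/1000]
  300 → container 2  [load 900/1000]
  300 → container 3  [load 800/1000]
  100 → container 1  [load 1000/1000]
  100 → container 2  [load 1000/1000]
  100 → container 3  [load 900/1000]
  100 → container 3  [load 1000/1000]
3 containers opened.

3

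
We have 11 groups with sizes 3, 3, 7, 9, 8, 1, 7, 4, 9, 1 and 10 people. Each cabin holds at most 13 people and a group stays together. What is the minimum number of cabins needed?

6

Total = 10 + 9 + 9 + 8 + 7 + 7 + 4 + 3 + 3 + 1 + 1 = 62 people.
Lower bound: ⌈62/13⌉ = 5 cabins.
Also, 6 groups each exceed 13/2 people, and no two of those can share a cabin, so at least 6 cabins are needed.
A packing using 6 cabins:
  cabin 1: 10 + 3 = 13
  cabin 2: 9 + 4 = 13
  cabin 3: 9 + 3 + 1 = 13
  cabin 4: 8 + 1 = 9
  cabin 5: 7 = 7
  cabin 6: 7 = 7
This matches the lower bound, so 6 is optimal.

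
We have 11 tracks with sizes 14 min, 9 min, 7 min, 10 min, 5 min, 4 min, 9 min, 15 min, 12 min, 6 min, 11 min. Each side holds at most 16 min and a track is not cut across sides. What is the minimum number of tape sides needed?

Total = 15 + 14 + 12 + 11 + 10 + 9 + 9 + 7 + 6 + 5 + 4 = 102 min.
Lower bound: ⌈102/16⌉ = 7 tape sides.
A packing using 7 tape sides:
  side 1: 15 = 15
  side 2: 14 = 14
  side 3: 12 + 4 = 16
  side 4: 11 + 5 = 16
  side 5: 10 + 6 = 16
  side 6: 9 + 7 = 16
  side 7: 9 = 9
This matches the lower bound, so 7 is optimal.

7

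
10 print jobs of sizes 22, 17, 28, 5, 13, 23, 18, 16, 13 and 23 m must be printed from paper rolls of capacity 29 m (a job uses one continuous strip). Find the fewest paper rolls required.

Total = 28 + 23 + 23 + 22 + 18 + 17 + 16 + 13 + 13 + 5 = 178 m.
Lower bound: ⌈178/29⌉ = 7 paper rolls.
A packing using 8 paper rolls:
  roll 1: 28 = 28
  roll 2: 23 + 5 = 28
  roll 3: 23 = 23
  roll 4: 22 = 22
  roll 5: 18 = 18
  roll 6: 17 = 17
  roll 7: 16 + 13 = 29
  roll 8: 13 = 13
No arrangement into 7 paper rolls stays within capacity, so 8 is optimal.

8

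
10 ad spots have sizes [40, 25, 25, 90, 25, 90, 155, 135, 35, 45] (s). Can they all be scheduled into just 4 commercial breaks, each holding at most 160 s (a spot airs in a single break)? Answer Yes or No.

Total = 665 s; ⌈665/160⌉ = 5.
At least 5 commercial breaks are required, but only 4 are allowed.

No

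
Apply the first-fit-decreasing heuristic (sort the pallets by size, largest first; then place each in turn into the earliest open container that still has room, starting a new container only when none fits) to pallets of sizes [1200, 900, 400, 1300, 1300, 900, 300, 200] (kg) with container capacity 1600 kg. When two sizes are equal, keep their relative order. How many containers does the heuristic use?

5

Sorted descending: 1300, 1300, 1200, 900, 900, 400, 300, 200.
  1300 → container 1 (new)  [load 1300/1600]
  1300 → container 2 (new)  [load 1300/1600]
  1200 → container 3 (new)  [load 1200/1600]
  900 → container 4 (new)  [load 900/1600]
  900 → container 5 (new)  [load 900/1600]
  400 → container 3  [load 1600/1600]
  300 → container 1  [load 1600/1600]
  200 → container 2  [load 1500/1600]
5 containers opened.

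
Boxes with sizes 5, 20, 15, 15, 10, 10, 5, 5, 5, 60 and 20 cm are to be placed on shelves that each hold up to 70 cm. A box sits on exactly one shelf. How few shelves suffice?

Total = 60 + 20 + 20 + 15 + 15 + 10 + 10 + 5 + 5 + 5 + 5 = 170 cm.
Lower bound: ⌈170/70⌉ = 3 shelves.
A packing using 3 shelves:
  shelf 1: 60 + 10 = 70
  shelf 2: 20 + 20 + 15 + 15 = 70
  shelf 3: 10 + 5 + 5 + 5 + 5 = 30
This matches the lower bound, so 3 is optimal.

3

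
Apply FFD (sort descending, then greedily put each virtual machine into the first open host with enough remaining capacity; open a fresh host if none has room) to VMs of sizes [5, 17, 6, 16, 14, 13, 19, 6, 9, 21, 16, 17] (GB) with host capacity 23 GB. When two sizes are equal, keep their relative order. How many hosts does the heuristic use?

Sorted descending: 21, 19, 17, 17, 16, 16, 14, 13, 9, 6, 6, 5.
  21 → host 1 (new)  [load 21/23]
  19 → host 2 (new)  [load 19/23]
  17 → host 3 (new)  [load 17/23]
  17 → host 4 (new)  [load 17/23]
  16 → host 5 (new)  [load 16/23]
  16 → host 6 (new)  [load 16/23]
  14 → host 7 (new)  [load 14/23]
  13 → host 8 (new)  [load 13/23]
  9 → host 7  [load 23/23]
  6 → host 3  [load 23/23]
  6 → host 4  [load 23/23]
  5 → host 5  [load 21/23]
8 hosts opened.

8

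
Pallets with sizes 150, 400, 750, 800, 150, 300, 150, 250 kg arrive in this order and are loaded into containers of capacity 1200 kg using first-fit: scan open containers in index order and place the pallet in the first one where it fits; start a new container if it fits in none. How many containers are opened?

3

  150 → container 1 (new)  [load 150/1200]
  400 → container 1  [load 550/1200]
  750 → container 2 (new)  [load 750/1200]
  800 → container 3 (new)  [load 800/1200]
  150 → container 1  [load 700/1200]
  300 → container 1  [load 1000/1200]
  150 → container 1  [load 1150/1200]
  250 → container 2  [load 1000/1200]
3 containers opened.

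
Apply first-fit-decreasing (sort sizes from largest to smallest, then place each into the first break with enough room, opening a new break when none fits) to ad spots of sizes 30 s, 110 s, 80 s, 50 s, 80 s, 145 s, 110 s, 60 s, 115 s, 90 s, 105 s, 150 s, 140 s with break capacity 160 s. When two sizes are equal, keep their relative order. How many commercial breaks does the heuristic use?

Sorted descending: 150, 145, 140, 115, 110, 110, 105, 90, 80, 80, 60, 50, 30.
  150 → break 1 (new)  [load 150/160]
  145 → break 2 (new)  [load 145/160]
  140 → break 3 (new)  [load 140/160]
  115 → break 4 (new)  [load 115/160]
  110 → break 5 (new)  [load 110/160]
  110 → break 6 (new)  [load 110/160]
  105 → break 7 (new)  [load 105/160]
  90 → break 8 (new)  [load 90/160]
  80 → break 9 (new)  [load 80/160]
  80 → break 9  [load 160/160]
  60 → break 8  [load 150/160]
  50 → break 5  [load 160/160]
  30 → break 4  [load 145/160]
9 commercial breaks opened.

9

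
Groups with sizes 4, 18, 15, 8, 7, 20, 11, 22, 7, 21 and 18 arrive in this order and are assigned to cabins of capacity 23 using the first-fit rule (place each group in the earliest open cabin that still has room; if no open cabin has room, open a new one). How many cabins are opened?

  4 → cabin 1 (new)  [load 4/23]
  18 → cabin 1  [load 22/23]
  15 → cabin 2 (new)  [load 15/23]
  8 → cabin 2  [load 23/23]
  7 → cabin 3 (new)  [load 7/23]
  20 → cabin 4 (new)  [load 20/23]
  11 → cabin 3  [load 18/23]
  22 → cabin 5 (new)  [load 22/23]
  7 → cabin 6 (new)  [load 7/23]
  21 → cabin 7 (new)  [load 21/23]
  18 → cabin 8 (new)  [load 18/23]
8 cabins opened.

8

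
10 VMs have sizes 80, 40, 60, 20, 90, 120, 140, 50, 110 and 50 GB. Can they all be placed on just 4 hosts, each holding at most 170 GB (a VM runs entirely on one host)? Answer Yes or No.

No

Total = 760 GB; ⌈760/170⌉ = 5.
At least 5 hosts are required, but only 4 are allowed.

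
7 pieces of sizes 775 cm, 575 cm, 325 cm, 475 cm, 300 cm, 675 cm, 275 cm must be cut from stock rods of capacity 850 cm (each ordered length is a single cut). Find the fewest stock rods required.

Total = 775 + 675 + 575 + 475 + 325 + 300 + 275 = 3400 cm.
Lower bound: ⌈3400/850⌉ = 4 stock rods.
A packing using 5 stock rods:
  stock rod 1: 775 = 775
  stock rod 2: 675 = 675
  stock rod 3: 575 + 275 = 850
  stock rod 4: 475 + 325 = 800
  stock rod 5: 300 = 300
No arrangement into 4 stock rods stays within capacity, so 5 is optimal.

5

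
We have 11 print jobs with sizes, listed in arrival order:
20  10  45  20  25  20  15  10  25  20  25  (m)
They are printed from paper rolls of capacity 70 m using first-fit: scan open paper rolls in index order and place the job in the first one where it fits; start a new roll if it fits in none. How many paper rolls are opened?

4

  20 → roll 1 (new)  [load 20/70]
  10 → roll 1  [load 30/70]
  45 → roll 2 (new)  [load 45/70]
  20 → roll 1  [load 50/70]
  25 → roll 2  [load 70/70]
  20 → roll 1  [load 70/70]
  15 → roll 3 (new)  [load 15/70]
  10 → roll 3  [load 25/70]
  25 → roll 3  [load 50/70]
  20 → roll 3  [load 70/70]
  25 → roll 4 (new)  [load 25/70]
4 paper rolls opened.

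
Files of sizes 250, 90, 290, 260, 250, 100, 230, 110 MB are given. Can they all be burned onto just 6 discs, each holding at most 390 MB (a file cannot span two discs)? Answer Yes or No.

A valid assignment using 5 discs:
  disc 1: 290 + 100 = 390
  disc 2: 260 + 110 = 370
  disc 3: 250 + 90 = 340
  disc 4: 250 = 250
  disc 5: 230 = 230
That uses only 5 ≤ 6, so 6 discs are enough.

Yes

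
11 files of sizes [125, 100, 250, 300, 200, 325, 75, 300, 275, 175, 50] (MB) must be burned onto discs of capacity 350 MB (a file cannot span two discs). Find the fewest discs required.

7

Total = 325 + 300 + 300 + 275 + 250 + 200 + 175 + 125 + 100 + 75 + 50 = 2175 MB.
Lower bound: ⌈2175/350⌉ = 7 discs.
A packing using 7 discs:
  disc 1: 325 = 325
  disc 2: 300 + 50 = 350
  disc 3: 300 = 300
  disc 4: 275 + 75 = 350
  disc 5: 250 + 100 = 350
  disc 6: 200 + 125 = 325
  disc 7: 175 = 175
This matches the lower bound, so 7 is optimal.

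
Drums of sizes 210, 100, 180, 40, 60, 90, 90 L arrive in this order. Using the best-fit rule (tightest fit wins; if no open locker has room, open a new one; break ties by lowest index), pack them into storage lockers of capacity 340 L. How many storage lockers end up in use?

  210 → locker 1 (new)  [load 210/340]
  100 → locker 1  [load 310/340]
  180 → locker 2 (new)  [load 180/340]
  40 → locker 2  [load 220/340]
  60 → locker 2  [load 280/340]
  90 → locker 3 (new)  [load 90/340]
  90 → locker 3  [load 180/340]
3 storage lockers opened.

3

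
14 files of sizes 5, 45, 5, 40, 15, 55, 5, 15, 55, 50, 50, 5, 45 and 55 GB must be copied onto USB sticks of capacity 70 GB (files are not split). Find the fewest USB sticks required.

Total = 55 + 55 + 55 + 50 + 50 + 45 + 45 + 40 + 15 + 15 + 5 + 5 + 5 + 5 = 445 GB.
Lower bound: ⌈445/70⌉ = 7 USB sticks.
Also, 8 files each exceed 35 GB, and no two of those can share a USB stick, so at least 8 USB sticks are needed.
A packing using 8 USB sticks:
  USB stick 1: 55 + 15 = 70
  USB stick 2: 55 + 15 = 70
  USB stick 3: 55 + 5 + 5 + 5 = 70
  USB stick 4: 50 + 5 = 55
  USB stick 5: 50 = 50
  USB stick 6: 45 = 45
  USB stick 7: 45 = 45
  USB stick 8: 40 = 40
This matches the lower bound, so 8 is optimal.

8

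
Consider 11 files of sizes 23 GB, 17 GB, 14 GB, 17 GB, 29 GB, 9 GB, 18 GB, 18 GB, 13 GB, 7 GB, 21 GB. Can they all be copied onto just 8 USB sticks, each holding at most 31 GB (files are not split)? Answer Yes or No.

Yes

A valid assignment using 7 USB sticks:
  USB stick 1: 29 = 29
  USB stick 2: 23 + 7 = 30
  USB stick 3: 21 + 9 = 30
  USB stick 4: 18 + 13 = 31
  USB stick 5: 18 = 18
  USB stick 6: 17 + 14 = 31
  USB stick 7: 17 = 17
That uses only 7 ≤ 8, so 8 USB sticks are enough.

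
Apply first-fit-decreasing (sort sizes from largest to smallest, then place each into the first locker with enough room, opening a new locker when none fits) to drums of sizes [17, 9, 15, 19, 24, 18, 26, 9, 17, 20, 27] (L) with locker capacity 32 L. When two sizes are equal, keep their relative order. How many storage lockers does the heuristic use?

8

Sorted descending: 27, 26, 24, 20, 19, 18, 17, 17, 15, 9, 9.
  27 → locker 1 (new)  [load 27/32]
  26 → locker 2 (new)  [load 26/32]
  24 → locker 3 (new)  [load 24/32]
  20 → locker 4 (new)  [load 20/32]
  19 → locker 5 (new)  [load 19/32]
  18 → locker 6 (new)  [load 18/32]
  17 → locker 7 (new)  [load 17/32]
  17 → locker 8 (new)  [load 17/32]
  15 → locker 7  [load 32/32]
  9 → locker 4  [load 29/32]
  9 → locker 5  [load 28/32]
8 storage lockers opened.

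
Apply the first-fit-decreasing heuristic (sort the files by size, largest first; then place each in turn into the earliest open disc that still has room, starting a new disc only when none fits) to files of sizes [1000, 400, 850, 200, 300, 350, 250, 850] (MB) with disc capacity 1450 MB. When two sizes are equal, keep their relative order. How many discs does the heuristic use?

3

Sorted descending: 1000, 850, 850, 400, 350, 300, 250, 200.
  1000 → disc 1 (new)  [load 1000/1450]
  850 → disc 2 (new)  [load 850/1450]
  850 → disc 3 (new)  [load 850/1450]
  400 → disc 1  [load 1400/1450]
  350 → disc 2  [load 1200/1450]
  300 → disc 3  [load 1150/1450]
  250 → disc 2  [load 1450/1450]
  200 → disc 3  [load 1350/1450]
3 discs opened.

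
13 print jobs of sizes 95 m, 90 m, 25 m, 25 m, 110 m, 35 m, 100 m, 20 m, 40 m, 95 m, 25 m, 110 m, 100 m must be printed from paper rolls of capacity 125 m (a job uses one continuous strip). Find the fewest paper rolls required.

Total = 110 + 110 + 100 + 100 + 95 + 95 + 90 + 40 + 35 + 25 + 25 + 25 + 20 = 870 m.
Lower bound: ⌈870/125⌉ = 7 paper rolls.
A packing using 8 paper rolls:
  roll 1: 110 = 110
  roll 2: 110 = 110
  roll 3: 100 + 25 = 125
  roll 4: 100 + 25 = 125
  roll 5: 95 + 25 = 120
  roll 6: 95 + 20 = 115
  roll 7: 90 + 35 = 125
  roll 8: 40 = 40
No arrangement into 7 paper rolls stays within capacity, so 8 is optimal.

8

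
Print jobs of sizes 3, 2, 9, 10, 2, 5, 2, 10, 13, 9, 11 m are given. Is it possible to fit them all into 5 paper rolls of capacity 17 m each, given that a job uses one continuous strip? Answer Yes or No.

Total = 76 m; ⌈76/17⌉ = 5.
6 print jobs each exceed half the capacity and cannot share a roll, forcing at least 6 paper rolls.
At least 6 paper rolls are required, but only 5 are allowed.

No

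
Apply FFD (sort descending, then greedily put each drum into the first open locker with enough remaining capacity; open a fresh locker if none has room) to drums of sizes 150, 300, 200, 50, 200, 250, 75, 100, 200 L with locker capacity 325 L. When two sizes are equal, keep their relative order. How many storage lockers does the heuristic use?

Sorted descending: 300, 250, 200, 200, 200, 150, 100, 75, 50.
  300 → locker 1 (new)  [load 300/325]
  250 → locker 2 (new)  [load 250/325]
  200 → locker 3 (new)  [load 200/325]
  200 → locker 4 (new)  [load 200/325]
  200 → locker 5 (new)  [load 200/325]
  150 → locker 6 (new)  [load 150/325]
  100 → locker 3  [load 300/325]
  75 → locker 2  [load 325/325]
  50 → locker 4  [load 250/325]
6 storage lockers opened.

6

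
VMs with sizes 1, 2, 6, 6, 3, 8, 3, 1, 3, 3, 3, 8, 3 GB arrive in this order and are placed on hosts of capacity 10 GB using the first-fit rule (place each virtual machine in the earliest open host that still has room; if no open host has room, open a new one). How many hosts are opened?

  1 → host 1 (new)  [load 1/10]
  2 → host 1  [load 3/10]
  6 → host 1  [load 9/10]
  6 → host 2 (new)  [load 6/10]
  3 → host 2  [load 9/10]
  8 → host 3 (new)  [load 8/10]
  3 → host 4 (new)  [load 3/10]
  1 → host 1  [load 10/10]
  3 → host 4  [load 6/10]
  3 → host 4  [load 9/10]
  3 → host 5 (new)  [load 3/10]
  8 → host 6 (new)  [load 8/10]
  3 → host 5  [load 6/10]
6 hosts opened.

6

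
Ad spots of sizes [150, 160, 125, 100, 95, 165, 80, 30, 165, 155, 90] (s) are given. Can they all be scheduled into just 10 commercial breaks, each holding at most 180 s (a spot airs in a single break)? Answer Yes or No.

A valid assignment using 9 commercial breaks:
  break 1: 165 = 165
  break 2: 165 = 165
  break 3: 160 = 160
  break 4: 155 = 155
  break 5: 150 + 30 = 180
  break 6: 125 = 125
  break 7: 100 + 80 = 180
  break 8: 95 = 95
  break 9: 90 = 90
That uses only 9 ≤ 10, so 10 commercial breaks are enough.

Yes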